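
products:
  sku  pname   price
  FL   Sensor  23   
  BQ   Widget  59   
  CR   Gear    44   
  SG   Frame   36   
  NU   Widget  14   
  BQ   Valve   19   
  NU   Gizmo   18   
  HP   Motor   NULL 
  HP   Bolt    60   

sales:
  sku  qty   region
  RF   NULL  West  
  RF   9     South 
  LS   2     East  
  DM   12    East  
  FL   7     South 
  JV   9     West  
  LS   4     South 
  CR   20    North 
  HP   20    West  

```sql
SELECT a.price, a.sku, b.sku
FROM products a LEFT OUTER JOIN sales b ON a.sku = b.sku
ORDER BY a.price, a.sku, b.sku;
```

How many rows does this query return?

9

LEFT JOIN keeps every row from `products`; unmatched rows get NULL for `sales`'s columns.
Matching on a.sku = b.sku.
- a row (sku=FL): matches 1 b row(s) → 1 output row(s).
- a row (sku=BQ): no match → kept, b columns NULL.
- a row (sku=CR): matches 1 b row(s) → 1 output row(s).
- a row (sku=SG): no match → kept, b columns NULL.
- a row (sku=NU): no match → kept, b columns NULL.
- a row (sku=BQ): no match → kept, b columns NULL.
- a row (sku=NU): no match → kept, b columns NULL.
- a row (sku=HP): matches 1 b row(s) → 1 output row(s).
- a row (sku=HP): matches 1 b row(s) → 1 output row(s).
Total: 4 matched + 5 padded = 9 rows.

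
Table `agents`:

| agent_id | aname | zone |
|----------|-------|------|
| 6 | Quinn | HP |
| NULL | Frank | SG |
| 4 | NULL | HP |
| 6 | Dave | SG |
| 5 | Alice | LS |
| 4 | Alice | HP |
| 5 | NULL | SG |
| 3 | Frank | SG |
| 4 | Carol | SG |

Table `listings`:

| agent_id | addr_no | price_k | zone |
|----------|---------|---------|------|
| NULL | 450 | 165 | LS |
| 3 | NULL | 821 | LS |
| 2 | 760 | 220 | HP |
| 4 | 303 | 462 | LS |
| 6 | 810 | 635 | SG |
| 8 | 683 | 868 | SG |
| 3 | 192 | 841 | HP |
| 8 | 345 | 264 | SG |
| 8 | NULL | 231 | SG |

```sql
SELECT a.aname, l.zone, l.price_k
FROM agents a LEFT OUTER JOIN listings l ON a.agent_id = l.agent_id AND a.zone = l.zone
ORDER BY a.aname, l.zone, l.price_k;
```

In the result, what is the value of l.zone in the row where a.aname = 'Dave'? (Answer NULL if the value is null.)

SG

LEFT JOIN keeps every row from `agents`; unmatched rows get NULL for `listings`'s columns.
Matching on a.agent_id = l.agent_id AND a.zone = l.zone. A NULL in a compared column never satisfies the condition.
Matched pairs: 1; unmatched a rows kept: 8.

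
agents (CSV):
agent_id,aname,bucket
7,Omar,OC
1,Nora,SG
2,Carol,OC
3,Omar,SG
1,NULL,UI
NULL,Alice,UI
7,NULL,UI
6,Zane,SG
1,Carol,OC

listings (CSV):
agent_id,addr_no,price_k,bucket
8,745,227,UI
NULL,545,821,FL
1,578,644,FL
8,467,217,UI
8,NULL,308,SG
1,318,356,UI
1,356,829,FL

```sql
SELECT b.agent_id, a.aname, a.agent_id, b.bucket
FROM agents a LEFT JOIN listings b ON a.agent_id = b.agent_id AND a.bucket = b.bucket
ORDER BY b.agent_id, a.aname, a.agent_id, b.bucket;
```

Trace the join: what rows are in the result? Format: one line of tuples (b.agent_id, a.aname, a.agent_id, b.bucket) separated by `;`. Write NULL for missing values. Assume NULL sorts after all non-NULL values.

(1, NULL, 1, UI); (NULL, Alice, NULL, NULL); (NULL, Carol, 1, NULL); (NULL, Carol, 2, NULL); (NULL, Nora, 1, NULL); (NULL, Omar, 3, NULL); (NULL, Omar, 7, NULL); (NULL, Zane, 6, NULL); (NULL, NULL, 7, NULL)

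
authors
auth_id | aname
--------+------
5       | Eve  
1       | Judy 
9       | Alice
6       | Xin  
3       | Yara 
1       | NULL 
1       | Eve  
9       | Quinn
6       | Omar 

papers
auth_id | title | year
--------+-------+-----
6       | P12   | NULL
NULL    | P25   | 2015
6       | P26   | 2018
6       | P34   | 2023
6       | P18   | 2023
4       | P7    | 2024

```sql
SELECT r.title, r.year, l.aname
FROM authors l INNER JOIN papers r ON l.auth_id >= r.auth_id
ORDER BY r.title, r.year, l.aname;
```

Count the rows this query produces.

21

INNER JOIN keeps only pairs where the ON condition holds.
Matching on l.auth_id >= r.auth_id. A NULL in a compared column never satisfies the condition.
- l (auth_id=5) pairs with 1 row(s) of r.
- l (auth_id=1) has no partner → excluded.
- l (auth_id=9) pairs with 5 row(s) of r.
- l (auth_id=6) pairs with 5 row(s) of r.
- l (auth_id=3) has no partner → excluded.
- l (auth_id=1) has no partner → excluded.
- l (auth_id=1) has no partner → excluded.
- l (auth_id=9) pairs with 5 row(s) of r.
- l (auth_id=6) pairs with 5 row(s) of r.
Total: 21 rows.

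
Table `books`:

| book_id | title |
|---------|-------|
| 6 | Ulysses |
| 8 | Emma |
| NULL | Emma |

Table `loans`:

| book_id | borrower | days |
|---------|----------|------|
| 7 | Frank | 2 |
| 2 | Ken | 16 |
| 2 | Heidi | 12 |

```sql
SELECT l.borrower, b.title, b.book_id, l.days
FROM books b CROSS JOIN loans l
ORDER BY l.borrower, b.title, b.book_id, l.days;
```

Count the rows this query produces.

9

CROSS JOIN pairs every row of `books` with every row of `loans`: 3 × 3 = 9 rows.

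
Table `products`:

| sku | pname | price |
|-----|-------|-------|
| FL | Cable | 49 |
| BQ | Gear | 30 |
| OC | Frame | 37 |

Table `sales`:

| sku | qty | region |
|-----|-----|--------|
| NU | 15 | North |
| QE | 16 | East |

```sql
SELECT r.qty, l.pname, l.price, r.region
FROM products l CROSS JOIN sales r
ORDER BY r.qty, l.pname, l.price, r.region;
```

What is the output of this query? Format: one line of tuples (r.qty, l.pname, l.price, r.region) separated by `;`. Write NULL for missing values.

(15, Cable, 49, North); (15, Frame, 37, North); (15, Gear, 30, North); (16, Cable, 49, East); (16, Frame, 37, East); (16, Gear, 30, East)

CROSS JOIN pairs every row of `products` with every row of `sales`: 3 × 2 = 6 rows.
After projecting and ordering:
r.qty | l.pname | l.price | r.region
15 | Cable | 49 | North
15 | Frame | 37 | North
15 | Gear | 30 | North
16 | Cable | 49 | East
16 | Frame | 37 | East
16 | Gear | 30 | East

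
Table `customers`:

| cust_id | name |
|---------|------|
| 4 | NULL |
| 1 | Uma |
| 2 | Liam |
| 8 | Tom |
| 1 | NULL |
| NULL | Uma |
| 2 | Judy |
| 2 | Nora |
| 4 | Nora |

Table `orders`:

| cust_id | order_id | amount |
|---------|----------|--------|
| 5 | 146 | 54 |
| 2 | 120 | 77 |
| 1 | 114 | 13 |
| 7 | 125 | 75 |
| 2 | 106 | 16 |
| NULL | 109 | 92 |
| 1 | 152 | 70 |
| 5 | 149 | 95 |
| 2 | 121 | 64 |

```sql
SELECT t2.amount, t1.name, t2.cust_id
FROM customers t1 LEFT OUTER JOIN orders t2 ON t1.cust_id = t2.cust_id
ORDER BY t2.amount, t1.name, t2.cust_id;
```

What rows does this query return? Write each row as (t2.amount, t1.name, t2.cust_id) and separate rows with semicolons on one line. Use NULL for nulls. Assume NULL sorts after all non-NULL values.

LEFT JOIN keeps every row from `customers`; unmatched rows get NULL for `orders`'s columns.
Matching on t1.cust_id = t2.cust_id. A NULL in a compared column never satisfies the condition.
- t1[0] cust_id=4 → no match; kept with NULLs on the t2 side.
- t1[1] cust_id=1 → 2 match(es) in t2 → 2 row(s).
- t1[2] cust_id=2 → 3 match(es) in t2 → 3 row(s).
- t1[3] cust_id=8 → no match; kept with NULLs on the t2 side.
- t1[4] cust_id=1 → 2 match(es) in t2 → 2 row(s).
- t1[5] cust_id=NULL → no match; kept with NULLs on the t2 side.
- t1[6] cust_id=2 → 3 match(es) in t2 → 3 row(s).
- t1[7] cust_id=2 → 3 match(es) in t2 → 3 row(s).
- t1[8] cust_id=4 → no match; kept with NULLs on the t2 side.

(13, Uma, 1); (13, NULL, 1); (16, Judy, 2); (16, Liam, 2); (16, Nora, 2); (64, Judy, 2); (64, Liam, 2); (64, Nora, 2); (70, Uma, 1); (70, NULL, 1); (77, Judy, 2); (77, Liam, 2); (77, Nora, 2); (NULL, Nora, NULL); (NULL, Tom, NULL); (NULL, Uma, NULL); (NULL, NULL, NULL)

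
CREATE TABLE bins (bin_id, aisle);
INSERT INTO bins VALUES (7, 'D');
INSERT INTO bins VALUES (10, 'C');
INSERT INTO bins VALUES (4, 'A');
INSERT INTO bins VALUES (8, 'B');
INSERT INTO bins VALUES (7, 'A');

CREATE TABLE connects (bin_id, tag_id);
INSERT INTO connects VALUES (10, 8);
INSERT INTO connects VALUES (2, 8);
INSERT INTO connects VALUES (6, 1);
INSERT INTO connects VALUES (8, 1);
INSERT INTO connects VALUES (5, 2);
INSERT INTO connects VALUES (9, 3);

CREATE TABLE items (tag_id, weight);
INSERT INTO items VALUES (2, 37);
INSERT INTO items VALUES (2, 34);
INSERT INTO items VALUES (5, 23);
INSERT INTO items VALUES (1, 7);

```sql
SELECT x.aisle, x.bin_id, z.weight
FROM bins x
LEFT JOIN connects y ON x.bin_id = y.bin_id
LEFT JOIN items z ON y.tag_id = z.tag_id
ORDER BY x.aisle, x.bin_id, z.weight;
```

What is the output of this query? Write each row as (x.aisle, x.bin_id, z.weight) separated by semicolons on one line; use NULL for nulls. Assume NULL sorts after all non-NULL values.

Evaluate left to right. First `bins x LEFT JOIN connects y` on bin_id: 5 row(s).
Then LEFT JOIN `items z` on tag_id: each of those 5 rows is kept; rows whose y.tag_id has no match in z get NULL for z's columns.

(A, 4, NULL); (A, 7, NULL); (B, 8, 7); (C, 10, NULL); (D, 7, NULL)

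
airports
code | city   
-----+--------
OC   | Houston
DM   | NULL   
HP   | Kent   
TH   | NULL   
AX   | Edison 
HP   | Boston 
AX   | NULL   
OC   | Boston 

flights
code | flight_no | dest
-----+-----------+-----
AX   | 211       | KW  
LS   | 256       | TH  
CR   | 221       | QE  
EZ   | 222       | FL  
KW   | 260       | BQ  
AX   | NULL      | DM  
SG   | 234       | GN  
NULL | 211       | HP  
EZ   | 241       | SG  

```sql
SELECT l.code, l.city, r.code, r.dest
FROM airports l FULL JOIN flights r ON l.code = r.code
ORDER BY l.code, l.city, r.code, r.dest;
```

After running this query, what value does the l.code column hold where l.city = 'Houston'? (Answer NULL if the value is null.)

FULL OUTER JOIN keeps every row from both sides; unmatched rows get NULL for the other side's columns.
Matching on l.code = r.code. A NULL in a compared column never satisfies the condition.
- l[0] code=OC → no match; kept with NULLs on the r side.
- l[1] code=DM → no match; kept with NULLs on the r side.
- l[2] code=HP → no match; kept with NULLs on the r side.
- l[3] code=TH → no match; kept with NULLs on the r side.
- l[4] code=AX → 2 match(es) in r → 2 row(s).
- l[5] code=HP → no match; kept with NULLs on the r side.
- l[6] code=AX → 2 match(es) in r → 2 row(s).
- l[7] code=OC → no match; kept with NULLs on the r side.
- 7 row(s) from r found no l partner → padded with NULL.

OC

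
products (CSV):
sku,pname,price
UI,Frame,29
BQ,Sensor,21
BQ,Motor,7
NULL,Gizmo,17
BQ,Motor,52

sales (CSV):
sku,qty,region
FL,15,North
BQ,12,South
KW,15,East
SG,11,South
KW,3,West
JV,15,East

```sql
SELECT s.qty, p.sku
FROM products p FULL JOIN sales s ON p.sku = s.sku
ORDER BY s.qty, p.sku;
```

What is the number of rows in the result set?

10

FULL OUTER JOIN keeps every row from both sides; unmatched rows get NULL for the other side's columns.
Matching on p.sku = s.sku. A NULL in a compared column never satisfies the condition.
- p (sku=UI) has no partner → padded with NULL.
- p (sku=BQ) pairs with 1 row(s) of s.
- p (sku=BQ) pairs with 1 row(s) of s.
- p (sku=NULL) has no partner → padded with NULL.
- p (sku=BQ) pairs with 1 row(s) of s.
- 5 s row(s) had no p match → kept, p columns NULL.
Total: 3 matched + 7 padded = 10 rows.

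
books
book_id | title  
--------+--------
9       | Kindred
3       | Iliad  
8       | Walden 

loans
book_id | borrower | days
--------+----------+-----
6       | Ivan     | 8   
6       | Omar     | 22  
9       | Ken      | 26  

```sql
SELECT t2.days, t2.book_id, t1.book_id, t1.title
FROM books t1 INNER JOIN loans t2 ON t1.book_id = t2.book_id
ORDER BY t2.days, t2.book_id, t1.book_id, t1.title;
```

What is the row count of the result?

1

INNER JOIN keeps only pairs where the ON condition holds.
Matching on t1.book_id = t2.book_id.
- t1 (book_id=9) pairs with 1 row(s) of t2.
- t1 (book_id=3) has no partner → excluded.
- t1 (book_id=8) has no partner → excluded.
Total: 1 rows.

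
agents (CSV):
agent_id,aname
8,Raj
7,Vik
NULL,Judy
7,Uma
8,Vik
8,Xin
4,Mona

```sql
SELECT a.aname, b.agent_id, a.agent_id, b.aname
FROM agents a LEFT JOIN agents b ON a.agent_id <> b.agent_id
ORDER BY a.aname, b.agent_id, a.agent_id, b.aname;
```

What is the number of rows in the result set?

23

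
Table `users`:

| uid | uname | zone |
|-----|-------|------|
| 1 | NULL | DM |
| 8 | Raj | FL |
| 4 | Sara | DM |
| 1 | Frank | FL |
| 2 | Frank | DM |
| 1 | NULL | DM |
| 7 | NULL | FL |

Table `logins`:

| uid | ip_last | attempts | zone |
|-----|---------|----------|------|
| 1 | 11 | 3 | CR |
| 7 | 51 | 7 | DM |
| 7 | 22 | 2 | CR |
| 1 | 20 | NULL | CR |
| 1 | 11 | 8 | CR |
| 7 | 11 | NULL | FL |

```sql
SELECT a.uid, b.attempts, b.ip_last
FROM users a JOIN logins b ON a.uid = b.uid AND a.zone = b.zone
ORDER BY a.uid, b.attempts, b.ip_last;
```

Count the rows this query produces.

1

INNER JOIN keeps only pairs where the ON condition holds.
Matching on a.uid = b.uid AND a.zone = b.zone.
- a[0] uid=1, zone=DM → no match; dropped.
- a[1] uid=8, zone=FL → no match; dropped.
- a[2] uid=4, zone=DM → no match; dropped.
- a[3] uid=1, zone=FL → no match; dropped.
- a[4] uid=2, zone=DM → no match; dropped.
- a[5] uid=1, zone=DM → no match; dropped.
- a[6] uid=7, zone=FL → 1 match(es) in b → 1 row(s).
Total: 1 rows.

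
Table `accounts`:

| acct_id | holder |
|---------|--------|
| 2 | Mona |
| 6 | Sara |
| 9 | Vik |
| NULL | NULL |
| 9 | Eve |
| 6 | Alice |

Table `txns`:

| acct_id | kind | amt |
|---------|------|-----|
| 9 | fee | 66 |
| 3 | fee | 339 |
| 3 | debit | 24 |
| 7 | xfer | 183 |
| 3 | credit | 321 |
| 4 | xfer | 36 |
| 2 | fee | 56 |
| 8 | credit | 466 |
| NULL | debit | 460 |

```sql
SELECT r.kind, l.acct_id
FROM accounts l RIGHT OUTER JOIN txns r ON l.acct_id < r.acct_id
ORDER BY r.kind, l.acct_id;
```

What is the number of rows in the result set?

RIGHT JOIN keeps every row from `txns`; unmatched rows get NULL for `accounts`'s columns.
Matching on l.acct_id < r.acct_id. A NULL in a compared column never satisfies the condition.
Matched pairs: 13; unmatched r rows kept: 2.
Total: 13 matched + 2 padded = 15 rows.

15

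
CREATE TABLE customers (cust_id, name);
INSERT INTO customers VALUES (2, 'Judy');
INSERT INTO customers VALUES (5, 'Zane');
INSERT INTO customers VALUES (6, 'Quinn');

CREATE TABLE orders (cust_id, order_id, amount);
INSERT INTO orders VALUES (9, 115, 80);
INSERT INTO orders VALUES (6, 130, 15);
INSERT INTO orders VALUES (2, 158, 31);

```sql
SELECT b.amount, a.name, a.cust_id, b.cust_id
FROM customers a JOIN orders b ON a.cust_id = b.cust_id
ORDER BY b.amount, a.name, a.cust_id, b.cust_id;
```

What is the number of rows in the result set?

INNER JOIN keeps only pairs where the ON condition holds.
Matching on a.cust_id = b.cust_id.
- a[0] cust_id=2 → 1 match(es) in b → 1 row(s).
- a[1] cust_id=5 → no match; dropped.
- a[2] cust_id=6 → 1 match(es) in b → 1 row(s).
Total: 2 rows.

2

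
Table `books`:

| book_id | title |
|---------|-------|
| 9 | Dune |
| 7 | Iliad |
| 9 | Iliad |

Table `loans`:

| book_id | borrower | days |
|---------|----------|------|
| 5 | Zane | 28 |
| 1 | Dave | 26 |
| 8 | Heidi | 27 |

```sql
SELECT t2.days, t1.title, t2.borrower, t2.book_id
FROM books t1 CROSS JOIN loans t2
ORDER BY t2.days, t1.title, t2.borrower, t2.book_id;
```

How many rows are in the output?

9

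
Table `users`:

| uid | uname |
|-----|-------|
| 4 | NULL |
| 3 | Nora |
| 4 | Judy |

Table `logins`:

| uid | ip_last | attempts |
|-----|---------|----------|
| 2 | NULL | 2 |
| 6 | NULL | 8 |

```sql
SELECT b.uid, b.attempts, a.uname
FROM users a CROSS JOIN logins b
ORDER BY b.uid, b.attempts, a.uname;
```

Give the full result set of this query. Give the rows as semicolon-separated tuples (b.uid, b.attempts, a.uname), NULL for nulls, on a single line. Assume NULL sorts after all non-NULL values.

(2, 2, Judy); (2, 2, Nora); (2, 2, NULL); (6, 8, Judy); (6, 8, Nora); (6, 8, NULL)

CROSS JOIN pairs every row of `users` with every row of `logins`: 3 × 2 = 6 rows.
After projecting and ordering:
b.uid | b.attempts | a.uname
2 | 2 | Judy
2 | 2 | Nora
2 | 2 | NULL
6 | 8 | Judy
6 | 8 | Nora
6 | 8 | NULL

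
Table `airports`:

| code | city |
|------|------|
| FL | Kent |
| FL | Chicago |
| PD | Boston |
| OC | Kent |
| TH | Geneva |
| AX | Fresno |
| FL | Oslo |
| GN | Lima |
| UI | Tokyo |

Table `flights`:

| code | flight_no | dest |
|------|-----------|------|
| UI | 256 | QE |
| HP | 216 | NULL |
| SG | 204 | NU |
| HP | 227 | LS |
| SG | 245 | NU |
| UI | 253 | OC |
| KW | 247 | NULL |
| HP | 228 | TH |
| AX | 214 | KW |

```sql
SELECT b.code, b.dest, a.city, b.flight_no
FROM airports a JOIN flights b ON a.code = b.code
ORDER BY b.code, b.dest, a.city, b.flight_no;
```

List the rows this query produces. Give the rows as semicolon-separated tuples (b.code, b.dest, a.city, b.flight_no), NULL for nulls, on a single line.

INNER JOIN keeps only pairs where the ON condition holds.
Matching on a.code = b.code.
Matched pairs: 3.

(AX, KW, Fresno, 214); (UI, OC, Tokyo, 253); (UI, QE, Tokyo, 256)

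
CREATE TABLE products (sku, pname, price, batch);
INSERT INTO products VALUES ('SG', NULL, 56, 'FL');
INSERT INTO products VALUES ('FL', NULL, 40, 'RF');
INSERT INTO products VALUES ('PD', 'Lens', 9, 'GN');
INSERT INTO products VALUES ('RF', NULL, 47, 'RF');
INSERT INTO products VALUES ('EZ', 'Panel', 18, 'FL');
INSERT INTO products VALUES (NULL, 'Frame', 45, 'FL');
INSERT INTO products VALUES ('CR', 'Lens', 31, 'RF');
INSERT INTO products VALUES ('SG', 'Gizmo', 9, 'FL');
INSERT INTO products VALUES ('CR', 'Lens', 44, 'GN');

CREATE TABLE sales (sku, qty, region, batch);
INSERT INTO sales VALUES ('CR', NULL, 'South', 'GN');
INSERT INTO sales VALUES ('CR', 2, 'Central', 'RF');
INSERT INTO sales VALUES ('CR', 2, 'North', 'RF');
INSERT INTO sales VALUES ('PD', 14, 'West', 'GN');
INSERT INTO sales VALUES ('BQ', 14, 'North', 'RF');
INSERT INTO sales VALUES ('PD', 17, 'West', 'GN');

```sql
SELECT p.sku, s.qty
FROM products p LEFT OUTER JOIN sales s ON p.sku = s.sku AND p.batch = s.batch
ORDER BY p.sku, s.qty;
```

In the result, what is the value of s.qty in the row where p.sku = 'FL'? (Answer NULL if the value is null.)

LEFT JOIN keeps every row from `products`; unmatched rows get NULL for `sales`'s columns.
Matching on p.sku = s.sku AND p.batch = s.batch. A NULL in a compared column never satisfies the condition.
Matched pairs: 5; unmatched p rows kept: 6.

NULL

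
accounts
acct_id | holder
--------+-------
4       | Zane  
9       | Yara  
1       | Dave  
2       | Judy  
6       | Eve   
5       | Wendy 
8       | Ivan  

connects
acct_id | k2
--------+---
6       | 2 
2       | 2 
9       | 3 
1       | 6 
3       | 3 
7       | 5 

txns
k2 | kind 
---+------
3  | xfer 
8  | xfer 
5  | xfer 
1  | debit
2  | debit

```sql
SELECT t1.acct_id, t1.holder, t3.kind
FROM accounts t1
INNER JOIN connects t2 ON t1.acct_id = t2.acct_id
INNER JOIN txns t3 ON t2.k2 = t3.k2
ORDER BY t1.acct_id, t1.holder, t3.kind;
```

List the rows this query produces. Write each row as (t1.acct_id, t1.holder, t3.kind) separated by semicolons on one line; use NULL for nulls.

(2, Judy, debit); (6, Eve, debit); (9, Yara, xfer)

Joins associate left-to-right: accounts INNER JOIN connects on acct_id gives 4 intermediate row(s).
Then INNER JOIN `txns t3` on k2: keep only rows whose t2.k2 appears in t3.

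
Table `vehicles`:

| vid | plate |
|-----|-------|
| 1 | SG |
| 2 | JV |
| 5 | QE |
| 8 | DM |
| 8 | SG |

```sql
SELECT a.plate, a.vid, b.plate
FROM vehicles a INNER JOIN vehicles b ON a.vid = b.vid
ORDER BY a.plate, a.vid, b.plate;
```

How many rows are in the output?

7

INNER JOIN keeps only pairs where the ON condition holds.
Matching on a.vid = b.vid.
- vid=1: 1 matching b row(s), so 1 row(s) emitted.
- vid=2: 1 matching b row(s), so 1 row(s) emitted.
- vid=5: 1 matching b row(s), so 1 row(s) emitted.
- vid=8: 2 matching b row(s), so 2 row(s) emitted.
- vid=8: 2 matching b row(s), so 2 row(s) emitted.
Total: 7 rows.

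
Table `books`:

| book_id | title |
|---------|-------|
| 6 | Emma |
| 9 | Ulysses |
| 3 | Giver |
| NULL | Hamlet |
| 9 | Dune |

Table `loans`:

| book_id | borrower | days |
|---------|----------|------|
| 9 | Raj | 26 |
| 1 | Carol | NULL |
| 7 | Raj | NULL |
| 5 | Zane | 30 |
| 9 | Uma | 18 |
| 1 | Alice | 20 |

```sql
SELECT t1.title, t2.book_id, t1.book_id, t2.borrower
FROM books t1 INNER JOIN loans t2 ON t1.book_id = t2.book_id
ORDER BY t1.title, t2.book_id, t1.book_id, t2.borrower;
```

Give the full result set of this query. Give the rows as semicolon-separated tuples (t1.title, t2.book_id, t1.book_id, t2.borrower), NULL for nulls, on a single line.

(Dune, 9, 9, Raj); (Dune, 9, 9, Uma); (Ulysses, 9, 9, Raj); (Ulysses, 9, 9, Uma)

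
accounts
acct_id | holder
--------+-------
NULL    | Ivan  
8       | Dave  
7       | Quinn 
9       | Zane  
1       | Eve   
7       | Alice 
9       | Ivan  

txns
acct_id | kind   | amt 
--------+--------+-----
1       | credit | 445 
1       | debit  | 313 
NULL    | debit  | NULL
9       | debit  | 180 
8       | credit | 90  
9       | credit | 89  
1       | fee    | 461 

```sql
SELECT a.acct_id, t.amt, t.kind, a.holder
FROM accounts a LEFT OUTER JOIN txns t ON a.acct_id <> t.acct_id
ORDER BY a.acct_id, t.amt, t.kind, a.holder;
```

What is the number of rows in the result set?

29

LEFT JOIN keeps every row from `accounts`; unmatched rows get NULL for `txns`'s columns.
Matching on a.acct_id <> t.acct_id. A NULL in a compared column never satisfies the condition.
- acct_id=NULL: no t row matches, row kept with t columns NULL.
- acct_id=8: 5 matching t row(s), so 5 row(s) emitted.
- acct_id=7: 6 matching t row(s), so 6 row(s) emitted.
- acct_id=9: 4 matching t row(s), so 4 row(s) emitted.
- acct_id=1: 3 matching t row(s), so 3 row(s) emitted.
- acct_id=7: 6 matching t row(s), so 6 row(s) emitted.
- acct_id=9: 4 matching t row(s), so 4 row(s) emitted.
Total: 28 matched + 1 padded = 29 rows.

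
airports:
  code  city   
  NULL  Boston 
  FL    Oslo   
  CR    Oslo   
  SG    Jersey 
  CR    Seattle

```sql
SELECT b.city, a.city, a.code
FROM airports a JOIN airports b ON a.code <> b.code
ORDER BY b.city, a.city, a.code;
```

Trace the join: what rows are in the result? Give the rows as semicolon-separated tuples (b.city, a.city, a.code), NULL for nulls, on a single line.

(Jersey, Oslo, CR); (Jersey, Oslo, FL); (Jersey, Seattle, CR); (Oslo, Jersey, SG); (Oslo, Jersey, SG); (Oslo, Oslo, CR); (Oslo, Oslo, FL); (Oslo, Seattle, CR); (Seattle, Jersey, SG); (Seattle, Oslo, FL)

INNER JOIN keeps only pairs where the ON condition holds.
Matching on a.code <> b.code. A NULL in a compared column never satisfies the condition.
- a (code=NULL) has no partner → excluded.
- a (code=FL) pairs with 3 row(s) of b.
- a (code=CR) pairs with 2 row(s) of b.
- a (code=SG) pairs with 3 row(s) of b.
- a (code=CR) pairs with 2 row(s) of b.
After projecting and ordering:
b.city | a.city | a.code
Jersey | Oslo | CR
Jersey | Oslo | FL
Jersey | Seattle | CR
Oslo | Jersey | SG
Oslo | Jersey | SG
Oslo | Oslo | CR
Oslo | Oslo | FL
Oslo | Seattle | CR
Seattle | Jersey | SG
Seattle | Oslo | FL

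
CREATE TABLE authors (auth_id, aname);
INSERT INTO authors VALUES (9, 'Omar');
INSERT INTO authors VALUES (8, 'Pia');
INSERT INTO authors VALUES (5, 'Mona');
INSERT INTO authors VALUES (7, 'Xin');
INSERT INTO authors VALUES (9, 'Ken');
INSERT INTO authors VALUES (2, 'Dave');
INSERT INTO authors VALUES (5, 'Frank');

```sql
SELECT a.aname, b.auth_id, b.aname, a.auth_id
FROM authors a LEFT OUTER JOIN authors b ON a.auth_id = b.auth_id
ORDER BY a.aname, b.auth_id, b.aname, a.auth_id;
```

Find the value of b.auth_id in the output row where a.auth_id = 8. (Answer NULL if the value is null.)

8

LEFT JOIN keeps every row from `authors a`; unmatched rows get NULL for `authors b`'s columns.
Matching on a.auth_id = b.auth_id.
- a (auth_id=9) pairs with 2 row(s) of b.
- a (auth_id=8) pairs with 1 row(s) of b.
- a (auth_id=5) pairs with 2 row(s) of b.
- a (auth_id=7) pairs with 1 row(s) of b.
- a (auth_id=9) pairs with 2 row(s) of b.
- a (auth_id=2) pairs with 1 row(s) of b.
- a (auth_id=5) pairs with 2 row(s) of b.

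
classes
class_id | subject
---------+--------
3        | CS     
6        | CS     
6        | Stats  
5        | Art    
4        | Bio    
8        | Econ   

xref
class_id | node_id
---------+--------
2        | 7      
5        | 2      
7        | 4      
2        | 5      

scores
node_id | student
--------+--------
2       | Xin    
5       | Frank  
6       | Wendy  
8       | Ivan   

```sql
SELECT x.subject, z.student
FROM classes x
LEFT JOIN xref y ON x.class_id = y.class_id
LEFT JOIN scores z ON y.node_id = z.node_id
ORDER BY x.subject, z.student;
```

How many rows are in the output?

6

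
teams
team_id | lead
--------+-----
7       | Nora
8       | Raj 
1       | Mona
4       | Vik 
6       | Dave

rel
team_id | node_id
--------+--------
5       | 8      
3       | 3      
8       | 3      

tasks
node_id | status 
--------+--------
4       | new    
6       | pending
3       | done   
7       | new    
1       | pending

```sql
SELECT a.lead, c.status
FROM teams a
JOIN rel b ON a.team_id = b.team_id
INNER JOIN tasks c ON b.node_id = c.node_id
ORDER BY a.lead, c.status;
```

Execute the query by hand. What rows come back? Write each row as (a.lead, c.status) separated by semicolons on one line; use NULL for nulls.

Step 1 — a INNER JOIN b on team_id → 1 row(s).
Then INNER JOIN `tasks c` on node_id: keep only rows whose b.node_id appears in c.

(Raj, done)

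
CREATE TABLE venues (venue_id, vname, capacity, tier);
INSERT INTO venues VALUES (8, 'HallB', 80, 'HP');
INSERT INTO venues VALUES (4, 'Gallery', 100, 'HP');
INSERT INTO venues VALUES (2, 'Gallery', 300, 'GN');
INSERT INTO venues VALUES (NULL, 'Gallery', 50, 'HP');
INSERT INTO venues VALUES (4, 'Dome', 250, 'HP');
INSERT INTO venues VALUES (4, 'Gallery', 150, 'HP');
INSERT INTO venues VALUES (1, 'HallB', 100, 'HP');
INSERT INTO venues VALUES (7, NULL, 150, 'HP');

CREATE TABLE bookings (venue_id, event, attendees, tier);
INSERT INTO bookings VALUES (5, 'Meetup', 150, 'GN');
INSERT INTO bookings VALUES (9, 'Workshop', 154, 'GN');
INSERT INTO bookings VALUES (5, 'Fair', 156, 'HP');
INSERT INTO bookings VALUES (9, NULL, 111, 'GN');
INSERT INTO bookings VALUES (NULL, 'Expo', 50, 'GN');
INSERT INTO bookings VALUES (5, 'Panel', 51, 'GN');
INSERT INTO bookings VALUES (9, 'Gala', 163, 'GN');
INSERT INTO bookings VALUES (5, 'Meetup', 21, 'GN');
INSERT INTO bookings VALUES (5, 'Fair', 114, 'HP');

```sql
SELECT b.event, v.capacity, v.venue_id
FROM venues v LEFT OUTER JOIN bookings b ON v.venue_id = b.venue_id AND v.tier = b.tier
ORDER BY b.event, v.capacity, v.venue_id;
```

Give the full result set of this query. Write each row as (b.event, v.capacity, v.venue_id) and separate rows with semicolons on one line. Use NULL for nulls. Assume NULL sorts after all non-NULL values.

LEFT JOIN keeps every row from `venues`; unmatched rows get NULL for `bookings`'s columns.
Matching on v.venue_id = b.venue_id AND v.tier = b.tier. A NULL in a compared column never satisfies the condition.
- v[0] venue_id=8, tier=HP → no match; kept with NULLs on the b side.
- v[1] venue_id=4, tier=HP → no match; kept with NULLs on the b side.
- v[2] venue_id=2, tier=GN → no match; kept with NULLs on the b side.
- v[3] venue_id=NULL, tier=HP → no match; kept with NULLs on the b side.
- v[4] venue_id=4, tier=HP → no match; kept with NULLs on the b side.
- v[5] venue_id=4, tier=HP → no match; kept with NULLs on the b side.
- v[6] venue_id=1, tier=HP → no match; kept with NULLs on the b side.
- v[7] venue_id=7, tier=HP → no match; kept with NULLs on the b side.
After projecting and ordering:
b.event | v.capacity | v.venue_id
NULL | 50 | NULL
NULL | 80 | 8
NULL | 100 | 1
NULL | 100 | 4
NULL | 150 | 4
NULL | 150 | 7
NULL | 250 | 4
NULL | 300 | 2

(NULL, 50, NULL); (NULL, 80, 8); (NULL, 100, 1); (NULL, 100, 4); (NULL, 150, 4); (NULL, 150, 7); (NULL, 250, 4); (NULL, 300, 2)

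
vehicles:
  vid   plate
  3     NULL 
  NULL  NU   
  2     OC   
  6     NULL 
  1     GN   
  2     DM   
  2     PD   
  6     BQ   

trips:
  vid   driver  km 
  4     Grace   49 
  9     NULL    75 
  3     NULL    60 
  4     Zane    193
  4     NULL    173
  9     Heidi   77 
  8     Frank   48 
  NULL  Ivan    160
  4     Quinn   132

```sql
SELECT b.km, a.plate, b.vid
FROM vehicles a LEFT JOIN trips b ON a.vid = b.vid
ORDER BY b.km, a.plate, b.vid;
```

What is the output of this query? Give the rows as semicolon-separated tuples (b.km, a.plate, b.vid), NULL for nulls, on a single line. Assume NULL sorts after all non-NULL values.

(60, NULL, 3); (NULL, BQ, NULL); (NULL, DM, NULL); (NULL, GN, NULL); (NULL, NU, NULL); (NULL, OC, NULL); (NULL, PD, NULL); (NULL, NULL, NULL)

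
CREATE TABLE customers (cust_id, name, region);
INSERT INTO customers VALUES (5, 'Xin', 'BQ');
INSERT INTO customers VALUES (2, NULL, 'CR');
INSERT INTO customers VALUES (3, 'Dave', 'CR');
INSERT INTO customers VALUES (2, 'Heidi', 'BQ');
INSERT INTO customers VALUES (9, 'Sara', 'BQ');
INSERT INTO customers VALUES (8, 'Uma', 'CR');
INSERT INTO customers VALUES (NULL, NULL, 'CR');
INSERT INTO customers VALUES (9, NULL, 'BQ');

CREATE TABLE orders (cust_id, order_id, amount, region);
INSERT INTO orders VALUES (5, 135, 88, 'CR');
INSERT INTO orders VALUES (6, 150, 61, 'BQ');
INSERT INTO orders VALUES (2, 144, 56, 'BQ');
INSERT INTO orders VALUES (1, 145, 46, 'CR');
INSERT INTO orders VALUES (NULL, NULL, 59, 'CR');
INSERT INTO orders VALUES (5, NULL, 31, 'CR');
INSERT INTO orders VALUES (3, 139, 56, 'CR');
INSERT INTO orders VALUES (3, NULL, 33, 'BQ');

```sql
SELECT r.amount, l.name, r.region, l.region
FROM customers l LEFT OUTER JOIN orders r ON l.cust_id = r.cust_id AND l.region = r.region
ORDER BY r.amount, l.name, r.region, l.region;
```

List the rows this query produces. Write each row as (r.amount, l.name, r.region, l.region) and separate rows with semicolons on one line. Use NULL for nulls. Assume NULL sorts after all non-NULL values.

LEFT JOIN keeps every row from `customers`; unmatched rows get NULL for `orders`'s columns.
Matching on l.cust_id = r.cust_id AND l.region = r.region. A NULL in a compared column never satisfies the condition.
- cust_id=5, region=BQ: no r row matches, row kept with r columns NULL.
- cust_id=2, region=CR: no r row matches, row kept with r columns NULL.
- cust_id=3, region=CR: 1 matching r row(s), so 1 row(s) emitted.
- cust_id=2, region=BQ: 1 matching r row(s), so 1 row(s) emitted.
- cust_id=9, region=BQ: no r row matches, row kept with r columns NULL.
- cust_id=8, region=CR: no r row matches, row kept with r columns NULL.
- cust_id=NULL, region=CR: no r row matches, row kept with r columns NULL.
- cust_id=9, region=BQ: no r row matches, row kept with r columns NULL.
After projecting and ordering:
r.amount | l.name | r.region | l.region
56 | Dave | CR | CR
56 | Heidi | BQ | BQ
NULL | Sara | NULL | BQ
NULL | Uma | NULL | CR
NULL | Xin | NULL | BQ
NULL | NULL | NULL | BQ
NULL | NULL | NULL | CR
NULL | NULL | NULL | CR

(56, Dave, CR, CR); (56, Heidi, BQ, BQ); (NULL, Sara, NULL, BQ); (NULL, Uma, NULL, CR); (NULL, Xin, NULL, BQ); (NULL, NULL, NULL, BQ); (NULL, NULL, NULL, CR); (NULL, NULL, NULL, CR)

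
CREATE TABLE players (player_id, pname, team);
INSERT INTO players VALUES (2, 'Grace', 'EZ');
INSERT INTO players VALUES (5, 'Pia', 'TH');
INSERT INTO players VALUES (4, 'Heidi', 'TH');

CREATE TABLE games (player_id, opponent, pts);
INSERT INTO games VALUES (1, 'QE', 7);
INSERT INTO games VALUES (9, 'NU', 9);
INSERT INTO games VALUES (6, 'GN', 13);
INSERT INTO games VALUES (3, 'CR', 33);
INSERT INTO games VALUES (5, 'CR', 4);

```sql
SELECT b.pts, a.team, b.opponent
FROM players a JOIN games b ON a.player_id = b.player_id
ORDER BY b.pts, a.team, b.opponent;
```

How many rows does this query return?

1

INNER JOIN keeps only pairs where the ON condition holds.
Matching on a.player_id = b.player_id.
- a row (player_id=2): no match → dropped.
- a row (player_id=5): matches 1 b row(s) → 1 output row(s).
- a row (player_id=4): no match → dropped.
Total: 1 rows.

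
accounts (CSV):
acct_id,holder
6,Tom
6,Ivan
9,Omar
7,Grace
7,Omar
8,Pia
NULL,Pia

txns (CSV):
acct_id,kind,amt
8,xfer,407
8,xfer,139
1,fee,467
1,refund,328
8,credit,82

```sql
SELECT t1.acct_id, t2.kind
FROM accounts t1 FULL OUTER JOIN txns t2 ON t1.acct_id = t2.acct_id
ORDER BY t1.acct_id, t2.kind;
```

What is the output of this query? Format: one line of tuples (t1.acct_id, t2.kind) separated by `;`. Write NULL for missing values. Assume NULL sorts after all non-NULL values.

FULL OUTER JOIN keeps every row from both sides; unmatched rows get NULL for the other side's columns.
Matching on t1.acct_id = t2.acct_id. A NULL in a compared column never satisfies the condition.
- t1[0] acct_id=6 → no match; kept with NULLs on the t2 side.
- t1[1] acct_id=6 → no match; kept with NULLs on the t2 side.
- t1[2] acct_id=9 → no match; kept with NULLs on the t2 side.
- t1[3] acct_id=7 → no match; kept with NULLs on the t2 side.
- t1[4] acct_id=7 → no match; kept with NULLs on the t2 side.
- t1[5] acct_id=8 → 3 match(es) in t2 → 3 row(s).
- t1[6] acct_id=NULL → no match; kept with NULLs on the t2 side.
- plus 2 unmatched t2 row(s), each kept with NULL t1 columns.

(6, NULL); (6, NULL); (7, NULL); (7, NULL); (8, credit); (8, xfer); (8, xfer); (9, NULL); (NULL, fee); (NULL, refund); (NULL, NULL)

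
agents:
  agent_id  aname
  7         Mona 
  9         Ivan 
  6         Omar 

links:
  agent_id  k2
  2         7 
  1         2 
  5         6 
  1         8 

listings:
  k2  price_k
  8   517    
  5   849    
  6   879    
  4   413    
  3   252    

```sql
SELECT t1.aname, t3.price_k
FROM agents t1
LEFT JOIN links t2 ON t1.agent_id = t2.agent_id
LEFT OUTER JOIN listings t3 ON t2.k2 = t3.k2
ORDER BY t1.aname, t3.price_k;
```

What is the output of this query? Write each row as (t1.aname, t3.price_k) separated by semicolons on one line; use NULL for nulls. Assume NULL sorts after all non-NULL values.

Step 1 — t1 LEFT JOIN t2 on agent_id → 3 row(s).
Then LEFT JOIN `listings t3` on k2: each of those 3 rows is kept; rows whose t2.k2 has no match in t3 get NULL for t3's columns.

(Ivan, NULL); (Mona, NULL); (Omar, NULL)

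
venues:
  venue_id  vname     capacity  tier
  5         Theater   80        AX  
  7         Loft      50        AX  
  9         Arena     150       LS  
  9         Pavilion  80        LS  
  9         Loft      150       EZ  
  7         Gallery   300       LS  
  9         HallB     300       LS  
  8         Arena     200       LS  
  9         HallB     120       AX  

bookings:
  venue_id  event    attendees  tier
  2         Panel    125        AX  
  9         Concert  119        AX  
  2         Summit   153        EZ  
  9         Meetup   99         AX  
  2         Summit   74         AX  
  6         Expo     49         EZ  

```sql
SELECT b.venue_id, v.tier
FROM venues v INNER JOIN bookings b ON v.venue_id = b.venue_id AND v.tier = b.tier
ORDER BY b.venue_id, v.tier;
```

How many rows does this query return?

2

INNER JOIN keeps only pairs where the ON condition holds.
Matching on v.venue_id = b.venue_id AND v.tier = b.tier.
- v row (venue_id=5, tier=AX): no match → dropped.
- v row (venue_id=7, tier=AX): no match → dropped.
- v row (venue_id=9, tier=LS): no match → dropped.
- v row (venue_id=9, tier=LS): no match → dropped.
- v row (venue_id=9, tier=EZ): no match → dropped.
- v row (venue_id=7, tier=LS): no match → dropped.
- v row (venue_id=9, tier=LS): no match → dropped.
- v row (venue_id=8, tier=LS): no match → dropped.
- v row (venue_id=9, tier=AX): matches 2 b row(s) → 2 output row(s).
Total: 2 rows.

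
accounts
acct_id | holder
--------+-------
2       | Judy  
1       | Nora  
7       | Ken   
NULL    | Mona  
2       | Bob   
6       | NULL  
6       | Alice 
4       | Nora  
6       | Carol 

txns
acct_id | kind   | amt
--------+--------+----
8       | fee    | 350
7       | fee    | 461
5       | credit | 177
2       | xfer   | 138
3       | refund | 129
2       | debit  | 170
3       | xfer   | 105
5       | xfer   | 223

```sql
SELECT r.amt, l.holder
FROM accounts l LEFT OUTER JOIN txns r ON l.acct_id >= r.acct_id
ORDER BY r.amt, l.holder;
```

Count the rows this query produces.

35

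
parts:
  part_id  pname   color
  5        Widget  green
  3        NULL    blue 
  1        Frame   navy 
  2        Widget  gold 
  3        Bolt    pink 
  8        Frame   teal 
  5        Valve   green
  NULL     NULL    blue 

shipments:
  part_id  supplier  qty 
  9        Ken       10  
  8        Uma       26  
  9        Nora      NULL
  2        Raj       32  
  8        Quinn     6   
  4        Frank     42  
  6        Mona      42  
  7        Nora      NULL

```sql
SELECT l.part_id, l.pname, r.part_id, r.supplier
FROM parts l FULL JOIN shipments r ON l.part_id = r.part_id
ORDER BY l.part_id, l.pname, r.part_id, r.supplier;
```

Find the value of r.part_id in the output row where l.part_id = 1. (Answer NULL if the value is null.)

FULL OUTER JOIN keeps every row from both sides; unmatched rows get NULL for the other side's columns.
Matching on l.part_id = r.part_id. A NULL in a compared column never satisfies the condition.
- part_id=5: no r row matches, row kept with r columns NULL.
- part_id=3: no r row matches, row kept with r columns NULL.
- part_id=1: no r row matches, row kept with r columns NULL.
- part_id=2: 1 matching r row(s), so 1 row(s) emitted.
- part_id=3: no r row matches, row kept with r columns NULL.
- part_id=8: 2 matching r row(s), so 2 row(s) emitted.
- part_id=5: no r row matches, row kept with r columns NULL.
- part_id=NULL: no r row matches, row kept with r columns NULL.
- plus 5 unmatched r row(s), each kept with NULL l columns.

NULL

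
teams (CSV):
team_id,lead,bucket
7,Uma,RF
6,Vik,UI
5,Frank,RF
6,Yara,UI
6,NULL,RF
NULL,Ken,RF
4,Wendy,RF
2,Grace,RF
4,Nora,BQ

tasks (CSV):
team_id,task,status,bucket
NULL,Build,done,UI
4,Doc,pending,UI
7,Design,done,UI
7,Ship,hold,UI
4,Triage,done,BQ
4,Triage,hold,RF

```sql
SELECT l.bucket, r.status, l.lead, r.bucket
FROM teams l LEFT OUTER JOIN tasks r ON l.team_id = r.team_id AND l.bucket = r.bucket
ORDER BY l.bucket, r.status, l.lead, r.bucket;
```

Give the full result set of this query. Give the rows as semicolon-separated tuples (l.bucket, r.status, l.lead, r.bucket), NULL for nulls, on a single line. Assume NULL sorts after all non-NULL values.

(BQ, done, Nora, BQ); (RF, hold, Wendy, RF); (RF, NULL, Frank, NULL); (RF, NULL, Grace, NULL); (RF, NULL, Ken, NULL); (RF, NULL, Uma, NULL); (RF, NULL, NULL, NULL); (UI, NULL, Vik, NULL); (UI, NULL, Yara, NULL)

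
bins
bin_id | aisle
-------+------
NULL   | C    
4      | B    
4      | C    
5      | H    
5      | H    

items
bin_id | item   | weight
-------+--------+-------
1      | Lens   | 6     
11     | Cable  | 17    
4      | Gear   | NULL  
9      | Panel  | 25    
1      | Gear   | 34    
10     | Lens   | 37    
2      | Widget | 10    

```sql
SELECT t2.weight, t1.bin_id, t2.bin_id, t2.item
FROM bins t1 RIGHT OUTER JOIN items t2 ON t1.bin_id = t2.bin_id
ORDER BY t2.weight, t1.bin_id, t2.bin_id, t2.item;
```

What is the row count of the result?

8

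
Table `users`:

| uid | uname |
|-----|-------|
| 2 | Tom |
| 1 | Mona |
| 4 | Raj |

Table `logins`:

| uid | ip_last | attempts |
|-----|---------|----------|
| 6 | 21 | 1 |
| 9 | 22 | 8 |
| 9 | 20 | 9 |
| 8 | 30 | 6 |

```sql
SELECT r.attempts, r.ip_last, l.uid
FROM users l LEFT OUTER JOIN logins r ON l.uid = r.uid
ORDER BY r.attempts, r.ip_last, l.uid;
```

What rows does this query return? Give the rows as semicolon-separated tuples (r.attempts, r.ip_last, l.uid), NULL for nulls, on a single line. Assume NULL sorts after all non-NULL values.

LEFT JOIN keeps every row from `users`; unmatched rows get NULL for `logins`'s columns.
Matching on l.uid = r.uid.
Matched pairs: 0; unmatched l rows kept: 3.

(NULL, NULL, 1); (NULL, NULL, 2); (NULL, NULL, 4)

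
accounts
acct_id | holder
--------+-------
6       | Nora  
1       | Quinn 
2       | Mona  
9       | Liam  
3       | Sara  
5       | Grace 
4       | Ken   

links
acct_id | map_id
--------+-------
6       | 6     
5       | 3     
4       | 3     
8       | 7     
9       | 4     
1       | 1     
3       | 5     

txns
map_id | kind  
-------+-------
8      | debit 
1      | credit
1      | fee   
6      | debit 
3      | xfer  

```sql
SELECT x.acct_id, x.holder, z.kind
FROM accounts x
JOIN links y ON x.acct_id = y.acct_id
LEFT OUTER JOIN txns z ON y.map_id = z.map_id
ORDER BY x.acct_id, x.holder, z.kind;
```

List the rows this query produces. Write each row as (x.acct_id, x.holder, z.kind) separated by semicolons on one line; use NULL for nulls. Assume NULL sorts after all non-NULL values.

(1, Quinn, credit); (1, Quinn, fee); (3, Sara, NULL); (4, Ken, xfer); (5, Grace, xfer); (6, Nora, debit); (9, Liam, NULL)

Evaluate left to right. First `accounts x INNER JOIN links y` on acct_id: 6 row(s).
Then LEFT JOIN `txns z` on map_id: each of those 6 rows is kept; rows whose y.map_id has no match in z get NULL for z's columns.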